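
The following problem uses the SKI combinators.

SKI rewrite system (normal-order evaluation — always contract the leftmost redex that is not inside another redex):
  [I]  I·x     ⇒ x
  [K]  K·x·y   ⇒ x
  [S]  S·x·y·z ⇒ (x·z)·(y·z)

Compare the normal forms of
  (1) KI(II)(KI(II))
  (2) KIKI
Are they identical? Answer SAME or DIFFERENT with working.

Answer: SAME — A ⇓ I, B ⇓ I

Working:
Term A:
  start: KI(II)(KI(II))
  step 1: I(KI(II))
  step 2: KI(II)
  step 3: I

Term B:
  start: KIKI
  step 1: II
  step 2: I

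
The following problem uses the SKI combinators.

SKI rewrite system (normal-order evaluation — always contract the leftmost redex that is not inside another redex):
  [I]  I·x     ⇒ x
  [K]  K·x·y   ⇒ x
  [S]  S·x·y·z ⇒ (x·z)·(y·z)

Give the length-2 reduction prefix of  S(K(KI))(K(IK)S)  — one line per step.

Answer: after 2 steps: S(K(KI))K

Reduction:
  start: S(K(KI))(K(IK)S)
  step 1: S(K(KI))(IK)
  step 2: S(K(KI))K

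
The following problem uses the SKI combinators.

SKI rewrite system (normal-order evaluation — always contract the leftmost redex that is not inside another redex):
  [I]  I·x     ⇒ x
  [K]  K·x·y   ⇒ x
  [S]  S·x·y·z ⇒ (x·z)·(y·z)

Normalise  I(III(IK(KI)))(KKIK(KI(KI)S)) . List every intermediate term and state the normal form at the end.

  start: I(III(IK(KI)))(KKIK(KI(KI)S))
  →1  III(IK(KI))(KKIK(KI(KI)S))
  →2  II(IK(KI))(KKIK(KI(KI)S))
  →3  I(IK(KI))(KKIK(KI(KI)S))
  →4  IK(KI)(KKIK(KI(KI)S))
  →5  K(KI)(KKIK(KI(KI)S))
  →6  KI

Answer: normal form = KI  (in 6 steps)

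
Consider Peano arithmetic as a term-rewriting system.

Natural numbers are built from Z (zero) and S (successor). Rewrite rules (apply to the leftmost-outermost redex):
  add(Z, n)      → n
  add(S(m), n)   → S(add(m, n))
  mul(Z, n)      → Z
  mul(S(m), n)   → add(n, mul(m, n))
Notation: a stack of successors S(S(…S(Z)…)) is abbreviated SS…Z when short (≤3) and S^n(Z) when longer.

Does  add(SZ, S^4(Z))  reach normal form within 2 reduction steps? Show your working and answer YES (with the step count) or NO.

Answer: YES — reaches normal form S^5(Z) in 2 ≤ 2 steps

Working:
  start: add(SZ, S^4(Z))
  step 1: S(add(Z, S^4(Z)))
  step 2: S^5(Z)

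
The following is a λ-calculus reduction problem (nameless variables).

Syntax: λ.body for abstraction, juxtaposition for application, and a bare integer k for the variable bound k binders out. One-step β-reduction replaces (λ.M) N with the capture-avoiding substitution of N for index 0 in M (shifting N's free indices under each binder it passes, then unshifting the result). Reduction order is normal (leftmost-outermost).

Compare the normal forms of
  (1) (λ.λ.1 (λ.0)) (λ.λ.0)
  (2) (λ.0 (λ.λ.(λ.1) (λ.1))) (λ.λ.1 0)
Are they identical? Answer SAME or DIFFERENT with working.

Term A:
  start: (λ.λ.1 (λ.0)) (λ.λ.0)
  [1] λ.(λ.λ.0) (λ.0)
  [2] λ.λ.0

Term B:
  start: (λ.0 (λ.λ.(λ.1) (λ.1))) (λ.λ.1 0)
  [1] (λ.λ.1 0) (λ.λ.(λ.1) (λ.1))
  [2] λ.(λ.λ.(λ.1) (λ.1)) 0
  [3] λ.λ.(λ.1) (λ.1)
  [4] λ.λ.0

Answer: SAME — A ⇓ λ.λ.0, B ⇓ λ.λ.0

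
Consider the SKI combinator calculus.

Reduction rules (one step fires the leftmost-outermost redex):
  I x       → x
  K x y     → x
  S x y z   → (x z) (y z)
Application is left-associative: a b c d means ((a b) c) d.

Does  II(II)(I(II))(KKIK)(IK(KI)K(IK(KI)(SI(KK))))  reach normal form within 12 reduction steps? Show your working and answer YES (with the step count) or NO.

Answer: YES — reaches normal form K in 9 ≤ 12 steps

Derivation:
  start: II(II)(I(II))(KKIK)(IK(KI)K(IK(KI)(SI(KK))))
  step 1: I(II)(I(II))(KKIK)(IK(KI)K(IK(KI)(SI(KK))))
  step 2: II(I(II))(KKIK)(IK(KI)K(IK(KI)(SI(KK))))
  step 3: I(I(II))(KKIK)(IK(KI)K(IK(KI)(SI(KK))))
  step 4: I(II)(KKIK)(IK(KI)K(IK(KI)(SI(KK))))
  step 5: II(KKIK)(IK(KI)K(IK(KI)(SI(KK))))
  step 6: I(KKIK)(IK(KI)K(IK(KI)(SI(KK))))
  step 7: KKIK(IK(KI)K(IK(KI)(SI(KK))))
  step 8: KK(IK(KI)K(IK(KI)(SI(KK))))
  step 9: K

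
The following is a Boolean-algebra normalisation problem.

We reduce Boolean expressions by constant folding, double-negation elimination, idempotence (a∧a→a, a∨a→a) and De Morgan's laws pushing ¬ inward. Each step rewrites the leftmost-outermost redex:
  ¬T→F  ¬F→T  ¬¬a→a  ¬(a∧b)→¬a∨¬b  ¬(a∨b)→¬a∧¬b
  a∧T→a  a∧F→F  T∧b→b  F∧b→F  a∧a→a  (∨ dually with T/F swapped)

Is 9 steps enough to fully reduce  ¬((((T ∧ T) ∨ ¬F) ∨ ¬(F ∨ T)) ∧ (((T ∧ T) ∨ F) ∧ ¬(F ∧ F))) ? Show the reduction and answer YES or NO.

Answer: NO — after 9 steps the term is ¬(((T ∧ T) ∨ F) ∧ ¬(F ∧ F)), not yet normal

Derivation:
  start: ¬((((T ∧ T) ∨ ¬F) ∨ ¬(F ∨ T)) ∧ (((T ∧ T) ∨ F) ∧ ¬(F ∧ F)))
  step 1: ¬(((T ∧ T) ∨ ¬F) ∨ ¬(F ∨ T)) ∨ ¬(((T ∧ T) ∨ F) ∧ ¬(F ∧ F))
  step 2: (¬((T ∧ T) ∨ ¬F) ∧ ¬¬(F ∨ T)) ∨ ¬(((T ∧ T) ∨ F) ∧ ¬(F ∧ F))
  step 3: ((¬(T ∧ T) ∧ ¬¬F) ∧ ¬¬(F ∨ T)) ∨ ¬(((T ∧ T) ∨ F) ∧ ¬(F ∧ F))
  step 4: (((¬T ∨ ¬T) ∧ ¬¬F) ∧ ¬¬(F ∨ T)) ∨ ¬(((T ∧ T) ∨ F) ∧ ¬(F ∧ F))
  step 5: ((¬T ∧ ¬¬F) ∧ ¬¬(F ∨ T)) ∨ ¬(((T ∧ T) ∨ F) ∧ ¬(F ∧ F))
  step 6: ((F ∧ ¬¬F) ∧ ¬¬(F ∨ T)) ∨ ¬(((T ∧ T) ∨ F) ∧ ¬(F ∧ F))
  step 7: (F ∧ ¬¬(F ∨ T)) ∨ ¬(((T ∧ T) ∨ F) ∧ ¬(F ∧ F))
  step 8: F ∨ ¬(((T ∧ T) ∨ F) ∧ ¬(F ∧ F))
  step 9: ¬(((T ∧ T) ∨ F) ∧ ¬(F ∧ F))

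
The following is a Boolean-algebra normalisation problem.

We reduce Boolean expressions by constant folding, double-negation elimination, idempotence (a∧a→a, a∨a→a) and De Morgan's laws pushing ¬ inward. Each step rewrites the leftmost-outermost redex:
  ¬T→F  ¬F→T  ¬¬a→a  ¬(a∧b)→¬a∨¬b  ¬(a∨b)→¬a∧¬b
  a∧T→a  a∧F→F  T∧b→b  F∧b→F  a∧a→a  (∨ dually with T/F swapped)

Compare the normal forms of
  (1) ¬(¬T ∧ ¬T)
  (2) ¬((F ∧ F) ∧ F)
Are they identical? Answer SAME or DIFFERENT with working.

Answer: SAME — A ⇓ T, B ⇓ T

Derivation:
Term A:
  start: ¬(¬T ∧ ¬T)
  [1] ¬¬T ∨ ¬¬T
  [2] ¬¬T
  [3] T

Term B:
  start: ¬((F ∧ F) ∧ F)
  [1] ¬(F ∧ F) ∨ ¬F
  [2] (¬F ∨ ¬F) ∨ ¬F
  [3] ¬F ∨ ¬F
  [4] ¬F
  [5] T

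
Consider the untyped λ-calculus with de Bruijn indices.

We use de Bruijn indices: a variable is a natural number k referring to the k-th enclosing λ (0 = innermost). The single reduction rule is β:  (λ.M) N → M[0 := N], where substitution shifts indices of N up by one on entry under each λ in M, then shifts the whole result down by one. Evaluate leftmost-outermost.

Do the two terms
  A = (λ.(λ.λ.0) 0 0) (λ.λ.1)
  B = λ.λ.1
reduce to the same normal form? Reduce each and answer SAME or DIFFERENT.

Term A:
  start: (λ.(λ.λ.0) 0 0) (λ.λ.1)
  →1  (λ.λ.0) (λ.λ.1) (λ.λ.1)
  →2  (λ.0) (λ.λ.1)
  →3  λ.λ.1

Term B:
  start: λ.λ.1

Answer: SAME — A ⇓ λ.λ.1, B ⇓ λ.λ.1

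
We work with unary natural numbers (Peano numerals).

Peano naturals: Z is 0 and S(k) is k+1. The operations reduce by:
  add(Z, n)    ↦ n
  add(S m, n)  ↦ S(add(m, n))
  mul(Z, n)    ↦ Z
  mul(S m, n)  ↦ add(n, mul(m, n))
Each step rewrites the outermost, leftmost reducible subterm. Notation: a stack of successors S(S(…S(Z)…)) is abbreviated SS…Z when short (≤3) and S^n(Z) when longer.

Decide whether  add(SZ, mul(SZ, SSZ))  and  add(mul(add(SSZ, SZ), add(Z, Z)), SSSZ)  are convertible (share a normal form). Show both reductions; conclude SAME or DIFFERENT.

Term A:
  start: add(SZ, mul(SZ, SSZ))
  →1  S(add(Z, mul(SZ, SSZ)))
  →2  S(mul(SZ, SSZ))
  →3  S(add(SSZ, mul(Z, SSZ)))
  →4  S(S(add(SZ, mul(Z, SSZ))))
  →5  S(S(S(add(Z, mul(Z, SSZ)))))
  →6  S(S(S(mul(Z, SSZ))))
  →7  SSSZ

Term B:
  start: add(mul(add(SSZ, SZ), add(Z, Z)), SSSZ)
  →1  add(mul(S(add(SZ, SZ)), add(Z, Z)), SSSZ)
  →2  add(add(add(Z, Z), mul(add(SZ, SZ), add(Z, Z))), SSSZ)
  →3  add(add(Z, mul(add(SZ, SZ), add(Z, Z))), SSSZ)
  →4  add(mul(add(SZ, SZ), add(Z, Z)), SSSZ)
  →5  add(mul(S(add(Z, SZ)), add(Z, Z)), SSSZ)
  →6  add(add(add(Z, Z), mul(add(Z, SZ), add(Z, Z))), SSSZ)
  →7  add(add(Z, mul(add(Z, SZ), add(Z, Z))), SSSZ)
  →8  add(mul(add(Z, SZ), add(Z, Z)), SSSZ)
  →9  add(mul(SZ, add(Z, Z)), SSSZ)
  →10  add(add(add(Z, Z), mul(Z, add(Z, Z))), SSSZ)
  →11  add(add(Z, mul(Z, add(Z, Z))), SSSZ)
  →12  add(mul(Z, add(Z, Z)), SSSZ)
  →13  add(Z, SSSZ)
  →14  SSSZ

Answer: SAME — A ⇓ SSSZ, B ⇓ SSSZ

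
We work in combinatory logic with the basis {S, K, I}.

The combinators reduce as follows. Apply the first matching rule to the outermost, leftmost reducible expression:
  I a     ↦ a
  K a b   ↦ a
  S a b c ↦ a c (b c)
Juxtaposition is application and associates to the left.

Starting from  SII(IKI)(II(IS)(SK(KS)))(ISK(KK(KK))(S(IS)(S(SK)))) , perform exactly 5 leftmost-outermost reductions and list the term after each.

Answer: after 5 steps: II(IS)(SK(KS))(ISK(KK(KK))(S(IS)(S(SK))))

Working:
  start: SII(IKI)(II(IS)(SK(KS)))(ISK(KK(KK))(S(IS)(S(SK))))
  →1  I(IKI)(I(IKI))(II(IS)(SK(KS)))(ISK(KK(KK))(S(IS)(S(SK))))
  →2  IKI(I(IKI))(II(IS)(SK(KS)))(ISK(KK(KK))(S(IS)(S(SK))))
  →3  KI(I(IKI))(II(IS)(SK(KS)))(ISK(KK(KK))(S(IS)(S(SK))))
  →4  I(II(IS)(SK(KS)))(ISK(KK(KK))(S(IS)(S(SK))))
  →5  II(IS)(SK(KS))(ISK(KK(KK))(S(IS)(S(SK))))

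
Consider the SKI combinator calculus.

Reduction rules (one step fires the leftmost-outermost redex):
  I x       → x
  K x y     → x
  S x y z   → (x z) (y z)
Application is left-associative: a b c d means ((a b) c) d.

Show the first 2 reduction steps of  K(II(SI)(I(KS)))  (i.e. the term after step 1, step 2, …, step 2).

Answer: after 2 steps: K(SI(I(KS)))

Derivation:
  start: K(II(SI)(I(KS)))
  →1  K(I(SI)(I(KS)))
  →2  K(SI(I(KS)))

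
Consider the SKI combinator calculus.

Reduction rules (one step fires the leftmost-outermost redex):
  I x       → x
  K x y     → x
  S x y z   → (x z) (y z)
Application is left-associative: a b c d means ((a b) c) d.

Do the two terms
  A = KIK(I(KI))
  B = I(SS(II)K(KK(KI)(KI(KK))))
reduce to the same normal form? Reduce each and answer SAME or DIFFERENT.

Answer: SAME — A ⇓ KI, B ⇓ KI

Derivation:
Term A:
  start: KIK(I(KI))
  →1  I(I(KI))
  →2  I(KI)
  →3  KI

Term B:
  start: I(SS(II)K(KK(KI)(KI(KK))))
  →1  SS(II)K(KK(KI)(KI(KK)))
  →2  SK(IIK)(KK(KI)(KI(KK)))
  →3  K(KK(KI)(KI(KK)))(IIK(KK(KI)(KI(KK))))
  →4  KK(KI)(KI(KK))
  →5  K(KI(KK))
  →6  KI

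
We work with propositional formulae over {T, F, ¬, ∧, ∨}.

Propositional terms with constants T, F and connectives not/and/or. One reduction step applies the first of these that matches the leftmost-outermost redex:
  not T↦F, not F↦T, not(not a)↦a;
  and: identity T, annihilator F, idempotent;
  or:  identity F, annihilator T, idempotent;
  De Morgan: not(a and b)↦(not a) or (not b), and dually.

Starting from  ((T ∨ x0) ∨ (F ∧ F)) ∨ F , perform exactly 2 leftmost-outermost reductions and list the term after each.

Answer: after 2 steps: T ∨ (F ∧ F)

Reduction:
  start: ((T ∨ x0) ∨ (F ∧ F)) ∨ F
  →1  (T ∨ x0) ∨ (F ∧ F)
  →2  T ∨ (F ∧ F)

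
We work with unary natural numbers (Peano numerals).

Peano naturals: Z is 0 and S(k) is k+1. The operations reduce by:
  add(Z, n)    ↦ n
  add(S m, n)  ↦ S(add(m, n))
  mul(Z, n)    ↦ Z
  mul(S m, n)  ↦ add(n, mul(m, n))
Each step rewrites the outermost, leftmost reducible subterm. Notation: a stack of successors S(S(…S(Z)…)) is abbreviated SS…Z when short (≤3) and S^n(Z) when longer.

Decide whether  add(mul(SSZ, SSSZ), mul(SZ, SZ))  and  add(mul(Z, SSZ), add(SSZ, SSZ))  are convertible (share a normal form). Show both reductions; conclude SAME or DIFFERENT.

Answer: DIFFERENT — A ⇓ S^7(Z), B ⇓ S^4(Z)

Derivation:
Term A:
  start: add(mul(SSZ, SSSZ), mul(SZ, SZ))
  step 1: add(add(SSSZ, mul(SZ, SSSZ)), mul(SZ, SZ))
  step 2: add(S(add(SSZ, mul(SZ, SSSZ))), mul(SZ, SZ))
  step 3: S(add(add(SSZ, mul(SZ, SSSZ)), mul(SZ, SZ)))
  step 4: S(add(S(add(SZ, mul(SZ, SSSZ))), mul(SZ, SZ)))
  step 5: S(S(add(add(SZ, mul(SZ, SSSZ)), mul(SZ, SZ))))
  step 6: S(S(add(S(add(Z, mul(SZ, SSSZ))), mul(SZ, SZ))))
  step 7: S(S(S(add(add(Z, mul(SZ, SSSZ)), mul(SZ, SZ)))))
  step 8: S(S(S(add(mul(SZ, SSSZ), mul(SZ, SZ)))))
  step 9: S(S(S(add(add(SSSZ, mul(Z, SSSZ)), mul(SZ, SZ)))))
  step 10: S(S(S(add(S(add(SSZ, mul(Z, SSSZ))), mul(SZ, SZ)))))
  step 11: S(S(S(S(add(add(SSZ, mul(Z, SSSZ)), mul(SZ, SZ))))))
  step 12: S(S(S(S(add(S(add(SZ, mul(Z, SSSZ))), mul(SZ, SZ))))))
  step 13: S(S(S(S(S(add(add(SZ, mul(Z, SSSZ)), mul(SZ, SZ)))))))
  step 14: S(S(S(S(S(add(S(add(Z, mul(Z, SSSZ))), mul(SZ, SZ)))))))
  step 15: S(S(S(S(S(S(add(add(Z, mul(Z, SSSZ)), mul(SZ, SZ))))))))
  step 16: S(S(S(S(S(S(add(mul(Z, SSSZ), mul(SZ, SZ))))))))
  step 17: S(S(S(S(S(S(add(Z, mul(SZ, SZ))))))))
  step 18: S(S(S(S(S(S(mul(SZ, SZ)))))))
  step 19: S(S(S(S(S(S(add(SZ, mul(Z, SZ))))))))
  step 20: S(S(S(S(S(S(S(add(Z, mul(Z, SZ)))))))))
  step 21: S(S(S(S(S(S(S(mul(Z, SZ))))))))
  step 22: S^7(Z)

Term B:
  start: add(mul(Z, SSZ), add(SSZ, SSZ))
  step 1: add(Z, add(SSZ, SSZ))
  step 2: add(SSZ, SSZ)
  step 3: S(add(SZ, SSZ))
  step 4: S(S(add(Z, SSZ)))
  step 5: S^4(Z)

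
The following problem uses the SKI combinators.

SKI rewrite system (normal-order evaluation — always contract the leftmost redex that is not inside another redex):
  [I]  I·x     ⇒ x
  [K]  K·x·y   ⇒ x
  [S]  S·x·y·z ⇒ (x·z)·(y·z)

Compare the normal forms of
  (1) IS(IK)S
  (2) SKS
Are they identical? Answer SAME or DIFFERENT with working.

Answer: SAME — A ⇓ SKS, B ⇓ SKS

Reduction:
Term A:
  start: IS(IK)S
  →1  S(IK)S
  →2  SKS

Term B:
  start: SKS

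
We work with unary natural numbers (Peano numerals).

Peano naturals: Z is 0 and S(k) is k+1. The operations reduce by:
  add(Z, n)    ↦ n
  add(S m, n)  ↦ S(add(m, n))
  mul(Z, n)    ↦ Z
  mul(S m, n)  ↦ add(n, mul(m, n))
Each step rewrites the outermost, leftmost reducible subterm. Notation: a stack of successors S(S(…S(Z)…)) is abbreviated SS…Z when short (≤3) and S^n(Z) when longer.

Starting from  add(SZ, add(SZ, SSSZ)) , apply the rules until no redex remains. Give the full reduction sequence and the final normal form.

Answer: normal form = S^5(Z)  (in 4 steps)

Derivation:
  start: add(SZ, add(SZ, SSSZ))
  →1  S(add(Z, add(SZ, SSSZ)))
  →2  S(add(SZ, SSSZ))
  →3  S(S(add(Z, SSSZ)))
  →4  S^5(Z)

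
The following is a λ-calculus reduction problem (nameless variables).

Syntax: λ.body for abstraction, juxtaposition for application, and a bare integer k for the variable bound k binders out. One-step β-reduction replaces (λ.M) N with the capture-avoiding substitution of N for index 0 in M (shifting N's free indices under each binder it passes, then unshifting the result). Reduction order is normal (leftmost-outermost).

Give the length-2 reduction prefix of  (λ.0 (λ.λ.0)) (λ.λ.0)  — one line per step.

  start: (λ.0 (λ.λ.0)) (λ.λ.0)
  step 1: (λ.λ.0) (λ.λ.0)
  step 2: λ.0

Answer: after 2 steps: λ.0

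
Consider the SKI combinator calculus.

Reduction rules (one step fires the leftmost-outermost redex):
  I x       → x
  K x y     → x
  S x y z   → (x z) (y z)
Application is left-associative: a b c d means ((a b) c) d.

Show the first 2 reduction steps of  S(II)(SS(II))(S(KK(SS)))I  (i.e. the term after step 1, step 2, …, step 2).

Answer: after 2 steps: I(S(KK(SS)))(SS(II)(S(KK(SS))))I

Derivation:
  start: S(II)(SS(II))(S(KK(SS)))I
  step 1: II(S(KK(SS)))(SS(II)(S(KK(SS))))I
  step 2: I(S(KK(SS)))(SS(II)(S(KK(SS))))I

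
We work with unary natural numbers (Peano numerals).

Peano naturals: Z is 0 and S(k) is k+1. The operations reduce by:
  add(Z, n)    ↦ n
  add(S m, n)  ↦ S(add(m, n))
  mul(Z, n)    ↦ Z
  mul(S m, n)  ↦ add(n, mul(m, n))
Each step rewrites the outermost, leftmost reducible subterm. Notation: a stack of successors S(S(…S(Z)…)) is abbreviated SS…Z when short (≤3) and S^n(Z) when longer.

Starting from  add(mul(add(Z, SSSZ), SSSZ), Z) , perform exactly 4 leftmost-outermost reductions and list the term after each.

Answer: after 4 steps: S(add(add(SSZ, mul(SSZ, SSSZ)), Z))

Derivation:
  start: add(mul(add(Z, SSSZ), SSSZ), Z)
  →1  add(mul(SSSZ, SSSZ), Z)
  →2  add(add(SSSZ, mul(SSZ, SSSZ)), Z)
  →3  add(S(add(SSZ, mul(SSZ, SSSZ))), Z)
  →4  S(add(add(SSZ, mul(SSZ, SSSZ)), Z))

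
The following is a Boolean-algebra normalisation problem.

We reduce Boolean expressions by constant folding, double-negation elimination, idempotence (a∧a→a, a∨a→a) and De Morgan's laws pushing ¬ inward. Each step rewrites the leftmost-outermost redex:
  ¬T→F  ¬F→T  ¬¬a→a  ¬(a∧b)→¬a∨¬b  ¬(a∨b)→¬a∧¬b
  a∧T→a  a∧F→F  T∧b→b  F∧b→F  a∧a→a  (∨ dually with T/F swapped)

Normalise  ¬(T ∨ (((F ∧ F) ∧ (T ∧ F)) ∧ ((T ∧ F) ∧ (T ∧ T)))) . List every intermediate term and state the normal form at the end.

  start: ¬(T ∨ (((F ∧ F) ∧ (T ∧ F)) ∧ ((T ∧ F) ∧ (T ∧ T))))
  →1  ¬T ∧ ¬(((F ∧ F) ∧ (T ∧ F)) ∧ ((T ∧ F) ∧ (T ∧ T)))
  →2  F ∧ ¬(((F ∧ F) ∧ (T ∧ F)) ∧ ((T ∧ F) ∧ (T ∧ T)))
  →3  F

Answer: normal form = F  (in 3 steps)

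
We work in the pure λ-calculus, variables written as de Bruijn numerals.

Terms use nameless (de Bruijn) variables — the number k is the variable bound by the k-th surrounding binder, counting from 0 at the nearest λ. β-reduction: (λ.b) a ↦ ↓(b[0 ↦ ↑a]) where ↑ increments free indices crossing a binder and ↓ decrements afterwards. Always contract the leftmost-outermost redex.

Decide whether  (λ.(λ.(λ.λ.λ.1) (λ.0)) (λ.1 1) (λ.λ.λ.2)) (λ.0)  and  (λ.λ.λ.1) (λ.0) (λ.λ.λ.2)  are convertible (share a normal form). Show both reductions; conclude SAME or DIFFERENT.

Term A:
  start: (λ.(λ.(λ.λ.λ.1) (λ.0)) (λ.1 1) (λ.λ.λ.2)) (λ.0)
  [1] (λ.(λ.λ.λ.1) (λ.0)) (λ.(λ.0) (λ.0)) (λ.λ.λ.2)
  [2] (λ.λ.λ.1) (λ.0) (λ.λ.λ.2)
  [3] (λ.λ.1) (λ.λ.λ.2)
  [4] λ.λ.λ.λ.2

Term B:
  start: (λ.λ.λ.1) (λ.0) (λ.λ.λ.2)
  [1] (λ.λ.1) (λ.λ.λ.2)
  [2] λ.λ.λ.λ.2

Answer: SAME — A ⇓ λ.λ.λ.λ.2, B ⇓ λ.λ.λ.λ.2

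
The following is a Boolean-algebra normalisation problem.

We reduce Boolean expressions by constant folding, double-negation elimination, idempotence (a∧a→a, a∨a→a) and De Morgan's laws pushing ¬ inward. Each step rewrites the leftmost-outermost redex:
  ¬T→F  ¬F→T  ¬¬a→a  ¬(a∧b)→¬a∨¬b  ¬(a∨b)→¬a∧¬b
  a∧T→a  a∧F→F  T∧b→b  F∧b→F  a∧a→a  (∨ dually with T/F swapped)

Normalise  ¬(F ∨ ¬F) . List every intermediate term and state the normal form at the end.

  start: ¬(F ∨ ¬F)
  →1  ¬F ∧ ¬¬F
  →2  T ∧ ¬¬F
  →3  ¬¬F
  →4  F

Answer: normal form = F  (in 4 steps)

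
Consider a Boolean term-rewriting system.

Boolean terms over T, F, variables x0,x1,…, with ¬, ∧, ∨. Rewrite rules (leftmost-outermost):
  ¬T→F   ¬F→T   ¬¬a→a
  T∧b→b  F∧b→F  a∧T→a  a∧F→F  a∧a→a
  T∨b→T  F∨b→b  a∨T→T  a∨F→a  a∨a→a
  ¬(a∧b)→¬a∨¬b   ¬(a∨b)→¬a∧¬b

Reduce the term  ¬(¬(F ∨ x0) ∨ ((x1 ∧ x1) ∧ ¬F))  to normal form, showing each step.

  start: ¬(¬(F ∨ x0) ∨ ((x1 ∧ x1) ∧ ¬F))
  →1  ¬¬(F ∨ x0) ∧ ¬((x1 ∧ x1) ∧ ¬F)
  →2  (F ∨ x0) ∧ ¬((x1 ∧ x1) ∧ ¬F)
  →3  x0 ∧ ¬((x1 ∧ x1) ∧ ¬F)
  →4  x0 ∧ (¬(x1 ∧ x1) ∨ ¬¬F)
  →5  x0 ∧ ((¬x1 ∨ ¬x1) ∨ ¬¬F)
  →6  x0 ∧ (¬x1 ∨ ¬¬F)
  →7  x0 ∧ (¬x1 ∨ F)
  →8  x0 ∧ ¬x1

Answer: normal form = x0 ∧ ¬x1  (in 8 steps)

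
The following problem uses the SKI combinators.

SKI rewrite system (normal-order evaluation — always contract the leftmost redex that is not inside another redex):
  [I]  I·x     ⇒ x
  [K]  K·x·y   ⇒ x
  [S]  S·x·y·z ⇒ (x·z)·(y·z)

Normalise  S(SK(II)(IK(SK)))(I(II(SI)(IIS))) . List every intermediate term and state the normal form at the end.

  start: S(SK(II)(IK(SK)))(I(II(SI)(IIS)))
  step 1: S(K(IK(SK))(II(IK(SK))))(I(II(SI)(IIS)))
  step 2: S(IK(SK))(I(II(SI)(IIS)))
  step 3: S(K(SK))(I(II(SI)(IIS)))
  step 4: S(K(SK))(II(SI)(IIS))
  step 5: S(K(SK))(I(SI)(IIS))
  step 6: S(K(SK))(SI(IIS))
  step 7: S(K(SK))(SI(IS))
  step 8: S(K(SK))(SIS)

Answer: normal form = S(K(SK))(SIS)  (in 8 steps)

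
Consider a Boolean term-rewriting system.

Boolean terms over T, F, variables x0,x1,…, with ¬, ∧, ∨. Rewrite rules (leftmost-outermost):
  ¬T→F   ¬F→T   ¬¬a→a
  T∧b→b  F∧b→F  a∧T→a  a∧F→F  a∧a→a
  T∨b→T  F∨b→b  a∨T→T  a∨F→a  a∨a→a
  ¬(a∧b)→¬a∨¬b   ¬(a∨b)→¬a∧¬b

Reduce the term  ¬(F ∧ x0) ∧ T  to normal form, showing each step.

Answer: normal form = T  (in 4 steps)

Reduction:
  start: ¬(F ∧ x0) ∧ T
  →1  ¬(F ∧ x0)
  →2  ¬F ∨ ¬x0
  →3  T ∨ ¬x0
  →4  T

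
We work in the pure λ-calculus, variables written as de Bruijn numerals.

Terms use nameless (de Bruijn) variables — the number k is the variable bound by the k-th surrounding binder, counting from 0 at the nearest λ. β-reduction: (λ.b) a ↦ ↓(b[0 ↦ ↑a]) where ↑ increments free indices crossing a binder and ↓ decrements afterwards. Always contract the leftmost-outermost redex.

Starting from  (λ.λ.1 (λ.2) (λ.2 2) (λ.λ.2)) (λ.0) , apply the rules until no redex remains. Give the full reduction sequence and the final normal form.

Answer: normal form = λ.λ.λ.2  (in 4 steps)

Working:
  start: (λ.λ.1 (λ.2) (λ.2 2) (λ.λ.2)) (λ.0)
  [1] λ.(λ.0) (λ.λ.0) (λ.(λ.0) (λ.0)) (λ.λ.2)
  [2] λ.(λ.λ.0) (λ.(λ.0) (λ.0)) (λ.λ.2)
  [3] λ.(λ.0) (λ.λ.2)
  [4] λ.λ.λ.2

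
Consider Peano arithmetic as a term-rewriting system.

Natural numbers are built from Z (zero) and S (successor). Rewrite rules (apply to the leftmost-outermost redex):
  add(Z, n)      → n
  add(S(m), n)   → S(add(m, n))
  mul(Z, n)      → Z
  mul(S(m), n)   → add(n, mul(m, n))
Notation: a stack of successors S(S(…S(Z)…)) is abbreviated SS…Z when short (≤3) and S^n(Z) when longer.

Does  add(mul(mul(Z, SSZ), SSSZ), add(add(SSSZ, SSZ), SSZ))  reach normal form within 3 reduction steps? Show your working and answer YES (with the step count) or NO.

  start: add(mul(mul(Z, SSZ), SSSZ), add(add(SSSZ, SSZ), SSZ))
  [1] add(mul(Z, SSSZ), add(add(SSSZ, SSZ), SSZ))
  [2] add(Z, add(add(SSSZ, SSZ), SSZ))
  [3] add(add(SSSZ, SSZ), SSZ)

Answer: NO — after 3 steps the term is add(add(SSSZ, SSZ), SSZ), not yet normal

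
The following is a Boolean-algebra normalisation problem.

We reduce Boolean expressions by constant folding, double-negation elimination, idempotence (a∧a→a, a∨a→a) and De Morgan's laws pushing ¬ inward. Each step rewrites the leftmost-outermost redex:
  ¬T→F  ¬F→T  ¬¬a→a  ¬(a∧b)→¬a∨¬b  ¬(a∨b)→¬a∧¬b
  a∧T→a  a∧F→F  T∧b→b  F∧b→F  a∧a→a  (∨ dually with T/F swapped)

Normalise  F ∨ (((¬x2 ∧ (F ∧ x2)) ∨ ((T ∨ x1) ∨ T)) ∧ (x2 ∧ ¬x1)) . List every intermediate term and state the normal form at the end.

Answer: normal form = x2 ∧ ¬x1  (in 6 steps)

Reduction:
  start: F ∨ (((¬x2 ∧ (F ∧ x2)) ∨ ((T ∨ x1) ∨ T)) ∧ (x2 ∧ ¬x1))
  step 1: ((¬x2 ∧ (F ∧ x2)) ∨ ((T ∨ x1) ∨ T)) ∧ (x2 ∧ ¬x1)
  step 2: ((¬x2 ∧ F) ∨ ((T ∨ x1) ∨ T)) ∧ (x2 ∧ ¬x1)
  step 3: (F ∨ ((T ∨ x1) ∨ T)) ∧ (x2 ∧ ¬x1)
  step 4: ((T ∨ x1) ∨ T) ∧ (x2 ∧ ¬x1)
  step 5: T ∧ (x2 ∧ ¬x1)
  step 6: x2 ∧ ¬x1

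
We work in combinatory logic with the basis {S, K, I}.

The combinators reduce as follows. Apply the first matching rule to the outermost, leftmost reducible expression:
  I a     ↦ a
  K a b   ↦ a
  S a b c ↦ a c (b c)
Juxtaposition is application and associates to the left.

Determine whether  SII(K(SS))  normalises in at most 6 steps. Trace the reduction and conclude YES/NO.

  start: SII(K(SS))
  [1] I(K(SS))(I(K(SS)))
  [2] K(SS)(I(K(SS)))
  [3] SS

Answer: YES — reaches normal form SS in 3 ≤ 6 steps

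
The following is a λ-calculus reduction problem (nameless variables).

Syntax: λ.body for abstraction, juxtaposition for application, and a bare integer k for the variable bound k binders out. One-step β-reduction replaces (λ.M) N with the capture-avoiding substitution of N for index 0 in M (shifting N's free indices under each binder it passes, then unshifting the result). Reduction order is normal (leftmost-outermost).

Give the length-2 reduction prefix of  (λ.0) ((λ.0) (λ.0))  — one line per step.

Answer: after 2 steps: λ.0

Reduction:
  start: (λ.0) ((λ.0) (λ.0))
  [1] (λ.0) (λ.0)
  [2] λ.0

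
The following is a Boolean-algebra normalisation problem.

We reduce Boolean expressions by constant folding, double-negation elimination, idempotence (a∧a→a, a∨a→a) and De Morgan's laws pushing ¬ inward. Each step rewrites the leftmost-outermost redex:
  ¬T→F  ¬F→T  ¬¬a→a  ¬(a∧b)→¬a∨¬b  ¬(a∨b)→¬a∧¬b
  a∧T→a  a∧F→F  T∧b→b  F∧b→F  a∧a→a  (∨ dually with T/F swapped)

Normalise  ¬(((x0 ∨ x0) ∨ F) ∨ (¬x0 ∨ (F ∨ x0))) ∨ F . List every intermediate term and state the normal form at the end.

Answer: normal form = ¬x0 ∧ (x0 ∧ ¬x0)  (in 12 steps)

Reduction:
  start: ¬(((x0 ∨ x0) ∨ F) ∨ (¬x0 ∨ (F ∨ x0))) ∨ F
  [1] ¬(((x0 ∨ x0) ∨ F) ∨ (¬x0 ∨ (F ∨ x0)))
  [2] ¬((x0 ∨ x0) ∨ F) ∧ ¬(¬x0 ∨ (F ∨ x0))
  [3] (¬(x0 ∨ x0) ∧ ¬F) ∧ ¬(¬x0 ∨ (F ∨ x0))
  [4] ((¬x0 ∧ ¬x0) ∧ ¬F) ∧ ¬(¬x0 ∨ (F ∨ x0))
  [5] (¬x0 ∧ ¬F) ∧ ¬(¬x0 ∨ (F ∨ x0))
  [6] (¬x0 ∧ T) ∧ ¬(¬x0 ∨ (F ∨ x0))
  [7] ¬x0 ∧ ¬(¬x0 ∨ (F ∨ x0))
  [8] ¬x0 ∧ (¬¬x0 ∧ ¬(F ∨ x0))
  [9] ¬x0 ∧ (x0 ∧ ¬(F ∨ x0))
  [10] ¬x0 ∧ (x0 ∧ (¬F ∧ ¬x0))
  [11] ¬x0 ∧ (x0 ∧ (T ∧ ¬x0))
  [12] ¬x0 ∧ (x0 ∧ ¬x0)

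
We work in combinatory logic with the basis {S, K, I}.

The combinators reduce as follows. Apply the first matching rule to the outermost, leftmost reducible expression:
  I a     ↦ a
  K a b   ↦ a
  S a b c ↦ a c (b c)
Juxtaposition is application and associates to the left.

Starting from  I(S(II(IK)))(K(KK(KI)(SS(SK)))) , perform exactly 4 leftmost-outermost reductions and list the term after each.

  start: I(S(II(IK)))(K(KK(KI)(SS(SK))))
  step 1: S(II(IK))(K(KK(KI)(SS(SK))))
  step 2: S(I(IK))(K(KK(KI)(SS(SK))))
  step 3: S(IK)(K(KK(KI)(SS(SK))))
  step 4: SK(K(KK(KI)(SS(SK))))

Answer: after 4 steps: SK(K(KK(KI)(SS(SK))))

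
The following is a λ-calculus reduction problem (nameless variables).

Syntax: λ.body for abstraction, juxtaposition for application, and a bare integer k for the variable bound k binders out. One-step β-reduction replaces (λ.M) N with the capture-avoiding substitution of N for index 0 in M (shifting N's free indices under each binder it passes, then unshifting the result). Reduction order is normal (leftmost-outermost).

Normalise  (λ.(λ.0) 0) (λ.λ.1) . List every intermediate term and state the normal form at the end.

Answer: normal form = λ.λ.1  (in 2 steps)

Derivation:
  start: (λ.(λ.0) 0) (λ.λ.1)
  [1] (λ.0) (λ.λ.1)
  [2] λ.λ.1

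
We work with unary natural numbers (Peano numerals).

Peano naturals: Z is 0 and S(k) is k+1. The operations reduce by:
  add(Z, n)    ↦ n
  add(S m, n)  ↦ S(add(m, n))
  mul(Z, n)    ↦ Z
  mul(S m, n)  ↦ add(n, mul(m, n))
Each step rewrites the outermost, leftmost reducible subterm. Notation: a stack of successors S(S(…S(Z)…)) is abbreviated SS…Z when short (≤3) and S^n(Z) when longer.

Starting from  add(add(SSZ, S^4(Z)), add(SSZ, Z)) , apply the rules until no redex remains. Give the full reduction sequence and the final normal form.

Answer: normal form = S^8(Z)  (in 13 steps)

Reduction:
  start: add(add(SSZ, S^4(Z)), add(SSZ, Z))
  step 1: add(S(add(SZ, S^4(Z))), add(SSZ, Z))
  step 2: S(add(add(SZ, S^4(Z)), add(SSZ, Z)))
  step 3: S(add(S(add(Z, S^4(Z))), add(SSZ, Z)))
  step 4: S(S(add(add(Z, S^4(Z)), add(SSZ, Z))))
  step 5: S(S(add(S^4(Z), add(SSZ, Z))))
  step 6: S(S(S(add(SSSZ, add(SSZ, Z)))))
  step 7: S(S(S(S(add(SSZ, add(SSZ, Z))))))
  step 8: S(S(S(S(S(add(SZ, add(SSZ, Z)))))))
  step 9: S(S(S(S(S(S(add(Z, add(SSZ, Z))))))))
  step 10: S(S(S(S(S(S(add(SSZ, Z)))))))
  step 11: S(S(S(S(S(S(S(add(SZ, Z))))))))
  step 12: S(S(S(S(S(S(S(S(add(Z, Z)))))))))
  step 13: S^8(Z)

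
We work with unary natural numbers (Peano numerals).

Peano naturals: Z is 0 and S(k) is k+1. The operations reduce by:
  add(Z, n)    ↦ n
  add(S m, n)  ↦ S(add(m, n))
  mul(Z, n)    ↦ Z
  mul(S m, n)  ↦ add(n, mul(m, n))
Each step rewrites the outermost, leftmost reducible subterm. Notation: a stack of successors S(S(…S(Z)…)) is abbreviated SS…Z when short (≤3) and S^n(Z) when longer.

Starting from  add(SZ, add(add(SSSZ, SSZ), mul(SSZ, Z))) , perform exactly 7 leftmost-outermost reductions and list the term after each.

Answer: after 7 steps: S(S(S(add(S(add(Z, SSZ)), mul(SSZ, Z)))))

Derivation:
  start: add(SZ, add(add(SSSZ, SSZ), mul(SSZ, Z)))
  →1  S(add(Z, add(add(SSSZ, SSZ), mul(SSZ, Z))))
  →2  S(add(add(SSSZ, SSZ), mul(SSZ, Z)))
  →3  S(add(S(add(SSZ, SSZ)), mul(SSZ, Z)))
  →4  S(S(add(add(SSZ, SSZ), mul(SSZ, Z))))
  →5  S(S(add(S(add(SZ, SSZ)), mul(SSZ, Z))))
  →6  S(S(S(add(add(SZ, SSZ), mul(SSZ, Z)))))
  →7  S(S(S(add(S(add(Z, SSZ)), mul(SSZ, Z)))))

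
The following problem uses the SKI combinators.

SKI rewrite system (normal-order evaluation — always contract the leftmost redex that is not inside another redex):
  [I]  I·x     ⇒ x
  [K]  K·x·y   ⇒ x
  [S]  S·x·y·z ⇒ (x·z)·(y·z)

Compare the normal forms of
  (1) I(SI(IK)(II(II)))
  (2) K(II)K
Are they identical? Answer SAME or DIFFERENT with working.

Answer: DIFFERENT — A ⇓ KI, B ⇓ I

Reduction:
Term A:
  start: I(SI(IK)(II(II)))
  →1  SI(IK)(II(II))
  →2  I(II(II))(IK(II(II)))
  →3  II(II)(IK(II(II)))
  →4  I(II)(IK(II(II)))
  →5  II(IK(II(II)))
  →6  I(IK(II(II)))
  →7  IK(II(II))
  →8  K(II(II))
  →9  K(I(II))
  →10  K(II)
  →11  KI

Term B:
  start: K(II)K
  →1  II
  →2  I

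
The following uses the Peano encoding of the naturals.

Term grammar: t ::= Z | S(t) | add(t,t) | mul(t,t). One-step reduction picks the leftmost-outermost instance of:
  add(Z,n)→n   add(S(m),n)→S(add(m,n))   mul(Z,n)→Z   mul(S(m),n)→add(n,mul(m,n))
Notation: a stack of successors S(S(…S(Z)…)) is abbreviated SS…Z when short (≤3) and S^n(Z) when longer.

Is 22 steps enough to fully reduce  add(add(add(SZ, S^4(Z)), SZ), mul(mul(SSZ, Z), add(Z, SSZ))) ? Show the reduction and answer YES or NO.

Answer: YES — reaches normal form S^6(Z) in 21 ≤ 22 steps

Derivation:
  start: add(add(add(SZ, S^4(Z)), SZ), mul(mul(SSZ, Z), add(Z, SSZ)))
  →1  add(add(S(add(Z, S^4(Z))), SZ), mul(mul(SSZ, Z), add(Z, SSZ)))
  →2  add(S(add(add(Z, S^4(Z)), SZ)), mul(mul(SSZ, Z), add(Z, SSZ)))
  →3  S(add(add(add(Z, S^4(Z)), SZ), mul(mul(SSZ, Z), add(Z, SSZ))))
  →4  S(add(add(S^4(Z), SZ), mul(mul(SSZ, Z), add(Z, SSZ))))
  →5  S(add(S(add(SSSZ, SZ)), mul(mul(SSZ, Z), add(Z, SSZ))))
  →6  S(S(add(add(SSSZ, SZ), mul(mul(SSZ, Z), add(Z, SSZ)))))
  →7  S(S(add(S(add(SSZ, SZ)), mul(mul(SSZ, Z), add(Z, SSZ)))))
  →8  S(S(S(add(add(SSZ, SZ), mul(mul(SSZ, Z), add(Z, SSZ))))))
  →9  S(S(S(add(S(add(SZ, SZ)), mul(mul(SSZ, Z), add(Z, SSZ))))))
  →10  S(S(S(S(add(add(SZ, SZ), mul(mul(SSZ, Z), add(Z, SSZ)))))))
  →11  S(S(S(S(add(S(add(Z, SZ)), mul(mul(SSZ, Z), add(Z, SSZ)))))))
  →12  S(S(S(S(S(add(add(Z, SZ), mul(mul(SSZ, Z), add(Z, SSZ))))))))
  →13  S(S(S(S(S(add(SZ, mul(mul(SSZ, Z), add(Z, SSZ))))))))
  →14  S(S(S(S(S(S(add(Z, mul(mul(SSZ, Z), add(Z, SSZ)))))))))
  →15  S(S(S(S(S(S(mul(mul(SSZ, Z), add(Z, SSZ))))))))
  →16  S(S(S(S(S(S(mul(add(Z, mul(SZ, Z)), add(Z, SSZ))))))))
  →17  S(S(S(S(S(S(mul(mul(SZ, Z), add(Z, SSZ))))))))
  →18  S(S(S(S(S(S(mul(add(Z, mul(Z, Z)), add(Z, SSZ))))))))
  →19  S(S(S(S(S(S(mul(mul(Z, Z), add(Z, SSZ))))))))
  →20  S(S(S(S(S(S(mul(Z, add(Z, SSZ))))))))
  →21  S^6(Z)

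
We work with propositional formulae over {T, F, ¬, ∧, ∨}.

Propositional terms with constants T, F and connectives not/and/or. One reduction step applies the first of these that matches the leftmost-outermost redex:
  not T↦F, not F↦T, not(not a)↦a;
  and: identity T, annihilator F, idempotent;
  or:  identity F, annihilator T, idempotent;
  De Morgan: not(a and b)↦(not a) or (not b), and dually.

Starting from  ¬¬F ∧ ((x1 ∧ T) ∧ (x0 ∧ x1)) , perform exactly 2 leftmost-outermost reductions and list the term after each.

  start: ¬¬F ∧ ((x1 ∧ T) ∧ (x0 ∧ x1))
  →1  F ∧ ((x1 ∧ T) ∧ (x0 ∧ x1))
  →2  F

Answer: after 2 steps: F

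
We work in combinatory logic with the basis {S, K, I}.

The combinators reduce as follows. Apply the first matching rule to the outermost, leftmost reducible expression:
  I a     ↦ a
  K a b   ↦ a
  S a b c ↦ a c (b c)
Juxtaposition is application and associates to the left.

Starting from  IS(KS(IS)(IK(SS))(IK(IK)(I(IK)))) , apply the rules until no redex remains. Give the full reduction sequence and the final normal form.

Answer: normal form = S(S(K(SS))K)  (in 6 steps)

Reduction:
  start: IS(KS(IS)(IK(SS))(IK(IK)(I(IK))))
  [1] S(KS(IS)(IK(SS))(IK(IK)(I(IK))))
  [2] S(S(IK(SS))(IK(IK)(I(IK))))
  [3] S(S(K(SS))(IK(IK)(I(IK))))
  [4] S(S(K(SS))(K(IK)(I(IK))))
  [5] S(S(K(SS))(IK))
  [6] S(S(K(SS))K)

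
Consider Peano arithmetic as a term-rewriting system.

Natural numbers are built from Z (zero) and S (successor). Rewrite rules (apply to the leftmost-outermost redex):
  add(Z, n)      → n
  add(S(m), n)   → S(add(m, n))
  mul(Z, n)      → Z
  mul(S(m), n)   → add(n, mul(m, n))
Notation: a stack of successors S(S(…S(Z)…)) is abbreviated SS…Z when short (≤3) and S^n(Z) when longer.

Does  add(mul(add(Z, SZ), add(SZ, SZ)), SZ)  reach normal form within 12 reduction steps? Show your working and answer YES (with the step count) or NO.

  start: add(mul(add(Z, SZ), add(SZ, SZ)), SZ)
  step 1: add(mul(SZ, add(SZ, SZ)), SZ)
  step 2: add(add(add(SZ, SZ), mul(Z, add(SZ, SZ))), SZ)
  step 3: add(add(S(add(Z, SZ)), mul(Z, add(SZ, SZ))), SZ)
  step 4: add(S(add(add(Z, SZ), mul(Z, add(SZ, SZ)))), SZ)
  step 5: S(add(add(add(Z, SZ), mul(Z, add(SZ, SZ))), SZ))
  step 6: S(add(add(SZ, mul(Z, add(SZ, SZ))), SZ))
  step 7: S(add(S(add(Z, mul(Z, add(SZ, SZ)))), SZ))
  step 8: S(S(add(add(Z, mul(Z, add(SZ, SZ))), SZ)))
  step 9: S(S(add(mul(Z, add(SZ, SZ)), SZ)))
  step 10: S(S(add(Z, SZ)))
  step 11: SSSZ

Answer: YES — reaches normal form SSSZ in 11 ≤ 12 steps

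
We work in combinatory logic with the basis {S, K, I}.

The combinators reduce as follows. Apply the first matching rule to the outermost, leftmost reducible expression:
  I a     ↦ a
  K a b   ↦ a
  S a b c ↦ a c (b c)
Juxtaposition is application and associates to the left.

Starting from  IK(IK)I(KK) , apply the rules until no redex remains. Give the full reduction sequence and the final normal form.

Answer: normal form = K(KK)  (in 3 steps)

Derivation:
  start: IK(IK)I(KK)
  step 1: K(IK)I(KK)
  step 2: IK(KK)
  step 3: K(KK)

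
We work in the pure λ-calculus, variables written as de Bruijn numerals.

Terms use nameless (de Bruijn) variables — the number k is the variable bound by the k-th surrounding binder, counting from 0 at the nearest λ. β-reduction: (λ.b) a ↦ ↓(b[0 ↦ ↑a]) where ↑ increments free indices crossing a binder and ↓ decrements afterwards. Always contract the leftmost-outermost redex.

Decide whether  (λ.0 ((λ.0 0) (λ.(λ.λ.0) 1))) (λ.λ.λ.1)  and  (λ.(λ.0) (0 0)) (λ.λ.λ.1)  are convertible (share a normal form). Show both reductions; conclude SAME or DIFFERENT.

Answer: SAME — A ⇓ λ.λ.1, B ⇓ λ.λ.1

Reduction:
Term A:
  start: (λ.0 ((λ.0 0) (λ.(λ.λ.0) 1))) (λ.λ.λ.1)
  step 1: (λ.λ.λ.1) ((λ.0 0) (λ.(λ.λ.0) (λ.λ.λ.1)))
  step 2: λ.λ.1

Term B:
  start: (λ.(λ.0) (0 0)) (λ.λ.λ.1)
  step 1: (λ.0) ((λ.λ.λ.1) (λ.λ.λ.1))
  step 2: (λ.λ.λ.1) (λ.λ.λ.1)
  step 3: λ.λ.1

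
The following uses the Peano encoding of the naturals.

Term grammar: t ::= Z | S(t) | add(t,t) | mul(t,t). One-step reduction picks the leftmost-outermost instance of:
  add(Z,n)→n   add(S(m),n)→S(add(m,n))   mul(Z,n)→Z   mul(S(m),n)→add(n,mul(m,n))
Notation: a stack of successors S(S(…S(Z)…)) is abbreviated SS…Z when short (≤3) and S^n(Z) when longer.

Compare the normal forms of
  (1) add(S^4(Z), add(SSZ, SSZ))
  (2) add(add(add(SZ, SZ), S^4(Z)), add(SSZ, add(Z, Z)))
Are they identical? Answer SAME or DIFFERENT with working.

Answer: SAME — A ⇓ S^8(Z), B ⇓ S^8(Z)

Reduction:
Term A:
  start: add(S^4(Z), add(SSZ, SSZ))
  [1] S(add(SSSZ, add(SSZ, SSZ)))
  [2] S(S(add(SSZ, add(SSZ, SSZ))))
  [3] S(S(S(add(SZ, add(SSZ, SSZ)))))
  [4] S(S(S(S(add(Z, add(SSZ, SSZ))))))
  [5] S(S(S(S(add(SSZ, SSZ)))))
  [6] S(S(S(S(S(add(SZ, SSZ))))))
  [7] S(S(S(S(S(S(add(Z, SSZ)))))))
  [8] S^8(Z)

Term B:
  start: add(add(add(SZ, SZ), S^4(Z)), add(SSZ, add(Z, Z)))
  [1] add(add(S(add(Z, SZ)), S^4(Z)), add(SSZ, add(Z, Z)))
  [2] add(S(add(add(Z, SZ), S^4(Z))), add(SSZ, add(Z, Z)))
  [3] S(add(add(add(Z, SZ), S^4(Z)), add(SSZ, add(Z, Z))))
  [4] S(add(add(SZ, S^4(Z)), add(SSZ, add(Z, Z))))
  [5] S(add(S(add(Z, S^4(Z))), add(SSZ, add(Z, Z))))
  [6] S(S(add(add(Z, S^4(Z)), add(SSZ, add(Z, Z)))))
  [7] S(S(add(S^4(Z), add(SSZ, add(Z, Z)))))
  [8] S(S(S(add(SSSZ, add(SSZ, add(Z, Z))))))
  [9] S(S(S(S(add(SSZ, add(SSZ, add(Z, Z)))))))
  [10] S(S(S(S(S(add(SZ, add(SSZ, add(Z, Z))))))))
  [11] S(S(S(S(S(S(add(Z, add(SSZ, add(Z, Z)))))))))
  [12] S(S(S(S(S(S(add(SSZ, add(Z, Z))))))))
  [13] S(S(S(S(S(S(S(add(SZ, add(Z, Z)))))))))
  [14] S(S(S(S(S(S(S(S(add(Z, add(Z, Z))))))))))
  [15] S(S(S(S(S(S(S(S(add(Z, Z)))))))))
  [16] S^8(Z)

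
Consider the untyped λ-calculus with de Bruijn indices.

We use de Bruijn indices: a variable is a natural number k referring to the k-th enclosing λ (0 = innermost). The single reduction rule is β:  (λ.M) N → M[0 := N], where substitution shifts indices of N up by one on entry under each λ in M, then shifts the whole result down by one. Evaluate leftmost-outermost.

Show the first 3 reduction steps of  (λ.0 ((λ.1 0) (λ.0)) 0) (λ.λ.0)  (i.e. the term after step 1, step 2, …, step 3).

  start: (λ.0 ((λ.1 0) (λ.0)) 0) (λ.λ.0)
  step 1: (λ.λ.0) ((λ.(λ.λ.0) 0) (λ.0)) (λ.λ.0)
  step 2: (λ.0) (λ.λ.0)
  step 3: λ.λ.0

Answer: after 3 steps: λ.λ.0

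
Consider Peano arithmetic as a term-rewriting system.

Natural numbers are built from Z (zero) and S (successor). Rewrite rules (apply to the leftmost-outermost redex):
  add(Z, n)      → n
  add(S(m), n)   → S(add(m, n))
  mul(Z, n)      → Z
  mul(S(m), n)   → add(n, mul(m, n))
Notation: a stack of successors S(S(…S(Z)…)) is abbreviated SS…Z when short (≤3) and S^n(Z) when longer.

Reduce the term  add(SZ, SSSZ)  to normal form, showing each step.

Answer: normal form = S^4(Z)  (in 2 steps)

Derivation:
  start: add(SZ, SSSZ)
  step 1: S(add(Z, SSSZ))
  step 2: S^4(Z)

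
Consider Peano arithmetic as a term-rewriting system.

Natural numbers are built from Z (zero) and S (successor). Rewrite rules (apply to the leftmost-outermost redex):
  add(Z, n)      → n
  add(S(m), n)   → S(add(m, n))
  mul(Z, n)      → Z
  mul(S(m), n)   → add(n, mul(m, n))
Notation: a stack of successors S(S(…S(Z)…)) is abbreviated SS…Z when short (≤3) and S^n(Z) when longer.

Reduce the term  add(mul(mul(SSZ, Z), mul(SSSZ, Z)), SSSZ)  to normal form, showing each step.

  start: add(mul(mul(SSZ, Z), mul(SSSZ, Z)), SSSZ)
  →1  add(mul(add(Z, mul(SZ, Z)), mul(SSSZ, Z)), SSSZ)
  →2  add(mul(mul(SZ, Z), mul(SSSZ, Z)), SSSZ)
  →3  add(mul(add(Z, mul(Z, Z)), mul(SSSZ, Z)), SSSZ)
  →4  add(mul(mul(Z, Z), mul(SSSZ, Z)), SSSZ)
  →5  add(mul(Z, mul(SSSZ, Z)), SSSZ)
  →6  add(Z, SSSZ)
  →7  SSSZ

Answer: normal form = SSSZ  (in 7 steps)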